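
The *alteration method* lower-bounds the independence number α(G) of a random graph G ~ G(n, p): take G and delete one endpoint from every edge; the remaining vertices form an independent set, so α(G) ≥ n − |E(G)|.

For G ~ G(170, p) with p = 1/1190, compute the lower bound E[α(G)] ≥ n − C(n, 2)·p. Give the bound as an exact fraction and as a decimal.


E[|E(G)|] = C(170, 2)·p = 14365 · (1/1190) = 169/14.
E[α(G)] ≥ n − E[|E(G)|] = 170 − 169/14 = 2211/14.
Numerically: ≈ 157.929.
(This is only a lower bound; the true E[α(G)] may be larger.)

E[α(G)] ≥ 2211/14 ≈ 157.929.


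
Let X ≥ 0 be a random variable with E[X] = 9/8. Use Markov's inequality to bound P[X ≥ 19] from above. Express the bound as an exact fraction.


μ = E[X] = 9/8, a = 19.
Markov: P[X ≥ 19] ≤ μ/a = (9/8)/19 = 9/152.
Numerically: ≈ 0.05921.
(Since a = 19 > μ = 1.12500, the bound 9/152 is < 1 and informative.)

P[X ≥ 19] ≤ 9/152 ≈ 0.05921.


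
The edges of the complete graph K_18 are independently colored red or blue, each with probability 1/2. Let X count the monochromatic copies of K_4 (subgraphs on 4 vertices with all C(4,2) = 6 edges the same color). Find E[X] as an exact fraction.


Let X = Σ_S X_S over the C(18, 4) = 3060 subsets S of size 4, where X_S = 1 if the K_4 on S is monochromatic.
For a fixed S, the K_4 on S has C(4, 2) = 6 edges. P[all 6 edges red] = (1/2)^6, and likewise for blue, so P[monochromatic] = 2·(1/2)^6 = 2^{1 − 6} = 1/32.
By linearity of expectation: E[X] = C(18, 4) · 2^{1 − 6} = 3060 · 1/32 = 765/8.
Numerically: E[X] ≈ 95.6250.

E[X] = C(18,4)·2^(1−C(4,2)) = 765/8 ≈ 95.6250.


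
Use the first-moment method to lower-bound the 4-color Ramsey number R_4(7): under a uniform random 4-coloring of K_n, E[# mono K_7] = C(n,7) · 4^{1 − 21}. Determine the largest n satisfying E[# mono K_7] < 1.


We need C(n, 7) · 4^{1 − 21} < 1, i.e. C(n, 7) < 4^{21 − 1} = 1099511627776.
Check values of n near the boundary:
  n = 178: C(178, 7) = 996867063280; 996867063280 < 1099511627776? YES
  n = 179: C(179, 7) = 1037437234460; 1037437234460 < 1099511627776? YES
  n = 180: C(180, 7) = 1079414463600; 1079414463600 < 1099511627776? YES
  n = 181: C(181, 7) = 1122839183400; 1122839183400 < 1099511627776? NO
  n = 182: C(182, 7) = 1167752750736; 1167752750736 < 1099511627776? NO
  n = 183: C(183, 7) = 1214197462413; 1214197462413 < 1099511627776? NO
The largest n with C(n, 7) < 1099511627776 is n = 180 (where E[X] = 67463403975/68719476736 ≈ 0.9817217). Hence R_4(7) > 180, i.e. R_4(7) ≥ 181.

Largest n = 180; hence R_4(7) > 180.


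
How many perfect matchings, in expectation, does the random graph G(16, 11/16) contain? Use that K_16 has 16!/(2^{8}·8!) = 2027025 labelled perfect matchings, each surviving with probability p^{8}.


K_16 has 16!/(2^{8}·8!) = 2027025 labelled perfect matchings.
For each such perfect matching H, let X_H = 1 if all 8 edges of H are present in G. Then P[X_H = 1] = p^{8} = (11/16)^{8} = 214358881/4294967296.
Summing the indicators: E[X] = Σ_H E[X_H] = 2027025 · p^{8} = 2027025 · 214358881/4294967296 = 434510810759025/4294967296.
Numerically: E[X] ≈ 1.0117e+05.

E[X] = 2027025 · (11/16)^{8} = 434510810759025/4294967296 ≈ 1.0117e+05.


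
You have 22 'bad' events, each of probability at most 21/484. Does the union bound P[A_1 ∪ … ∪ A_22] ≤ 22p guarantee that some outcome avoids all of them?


Union bound: P[∪_{i=1}^{22} A_i] ≤ Σ_i P[A_i] ≤ 22·p = 22·(21/484) = 21/22.
Numerically: 21/22 ≈ 0.955.
Is 21/22 < 1? YES.
Since P[∪ A_i] ≤ 21/22 < 1, the complement has P[∩ A_i^c] ≥ 1 − 21/22 = 1/22 > 0, so some outcome avoids every A_i.

22·p = 21/22 ≈ 0.955; existence CERTIFIED by the union bound.


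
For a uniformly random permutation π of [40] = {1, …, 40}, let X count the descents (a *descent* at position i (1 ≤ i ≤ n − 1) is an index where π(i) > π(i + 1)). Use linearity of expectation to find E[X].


Write X = Σ X_I over i = 1, …, 39, with X_I the indicator of one descent.
There are 39 indicators.
For each fixed i, the pair (π(i), π(i+1)) is a uniformly random ordered pair of distinct values from {1, …, 40}; by symmetry P[π(i) > π(i+1)] = 1/2.
By linearity: E[X] = 39 · (1/2) = (40 − 1) · (1/2) = 39/2 ≈ 19.50000.

E[X] = 39/2 = 19.50000.


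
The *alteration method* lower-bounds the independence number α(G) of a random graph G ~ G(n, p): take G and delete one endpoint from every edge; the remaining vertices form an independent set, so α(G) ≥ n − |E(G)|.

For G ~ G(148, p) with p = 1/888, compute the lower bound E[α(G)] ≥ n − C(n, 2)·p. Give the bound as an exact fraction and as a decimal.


E[|E(G)|] = C(148, 2)·p = 10878 · (1/888) = 49/4.
E[α(G)] ≥ n − E[|E(G)|] = 148 − 49/4 = 543/4.
Numerically: ≈ 135.75000.
(This is only a lower bound; the true E[α(G)] may be larger.)

E[α(G)] ≥ 543/4 ≈ 135.75000.


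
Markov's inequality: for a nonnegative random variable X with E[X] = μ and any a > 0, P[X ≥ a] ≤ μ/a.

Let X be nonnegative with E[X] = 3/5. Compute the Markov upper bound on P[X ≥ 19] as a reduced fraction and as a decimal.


μ = E[X] = 3/5, a = 19.
Markov: P[X ≥ 19] ≤ μ/a = (3/5)/19 = 3/95.
Numerically: ≈ 0.032.
(Since a = 19 > μ = 0.600, the bound 3/95 is < 1 and informative.)

P[X ≥ 19] ≤ 3/95 ≈ 0.032.


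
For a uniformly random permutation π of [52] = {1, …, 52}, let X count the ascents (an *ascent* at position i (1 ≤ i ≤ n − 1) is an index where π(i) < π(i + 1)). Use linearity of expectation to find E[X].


Write X = Σ X_I over i = 1, …, 51, with X_I the indicator of one ascent.
There are 51 indicators.
For each fixed i, the pair (π(i), π(i+1)) is a uniformly random ordered pair of distinct values from {1, …, 52}; by symmetry P[π(i) < π(i+1)] = 1/2.
By linearity: E[X] = 51 · (1/2) = (52 − 1) · (1/2) = 51/2 ≈ 25.5000.

E[X] = 51/2 = 25.5000.


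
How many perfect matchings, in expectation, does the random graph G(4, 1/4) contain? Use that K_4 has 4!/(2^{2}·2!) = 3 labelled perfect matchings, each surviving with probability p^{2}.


K_4 has 4!/(2^{2}·2!) = 3 labelled perfect matchings.
For each such perfect matching H, let X_H = 1 if all 2 edges of H are present in G. Then P[X_H = 1] = p^{2} = (1/4)^{2} = 1/16.
By linearity: E[X] = Σ_H E[X_H] = 3 · p^{2} = 3 · 1/16 = 3/16.
Numerically: E[X] ≈ 0.188.

E[X] = 3 · (1/4)^{2} = 3/16 ≈ 0.188.


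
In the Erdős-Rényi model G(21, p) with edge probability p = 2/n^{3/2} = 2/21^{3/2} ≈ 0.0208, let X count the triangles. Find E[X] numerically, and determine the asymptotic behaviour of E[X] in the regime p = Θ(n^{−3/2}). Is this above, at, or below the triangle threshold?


Number of potential triangles: C(21, 3) = 1330.
Each occurs with probability p³ ≈ (0.0208)³ ≈ 8.97642e-06.
By linearity: E[X] = C(21, 3)·p³ ≈ 1330 · 8.97642e-06 ≈ 0.012.
Since α = 3/2 > 1, p = c/n^{3/2} = o(1/n) is below the triangle threshold p ~ 1/n. Asymptotically E[X] ~ (c³/6)·n^{3(1−α)} = (2³/6)·n^{-1.5} → 0, so by Markov's inequality G has no triangles w.h.p.

E[X] ≈ 0.012; in regime p = Θ(1/n^{3/2}) E[X] tends to 0 (below the triangle threshold p ~ 1/n).


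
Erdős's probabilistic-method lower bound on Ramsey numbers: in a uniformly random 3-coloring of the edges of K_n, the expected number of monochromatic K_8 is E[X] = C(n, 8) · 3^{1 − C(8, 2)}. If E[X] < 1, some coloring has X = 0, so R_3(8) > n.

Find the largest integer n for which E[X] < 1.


We need C(n, 8) · 3^{1 − 28} < 1, i.e. C(n, 8) < 3^{28 − 1} = 7625597484987.
Check values of n near the boundary:
  n = 152: C(152, 8) = 5859727868575; 5859727868575 < 7625597484987? YES
  n = 153: C(153, 8) = 6183023199255; 6183023199255 < 7625597484987? YES
  n = 154: C(154, 8) = 6521818990995; 6521818990995 < 7625597484987? YES
  n = 155: C(155, 8) = 6876747915675; 6876747915675 < 7625597484987? YES
  n = 156: C(156, 8) = 7248464019225; 7248464019225 < 7625597484987? YES
  n = 157: C(157, 8) = 7637643295425; 7637643295425 < 7625597484987? NO
The largest n with C(n, 8) < 7625597484987 is n = 156 (where E[X] = 805384891025/847288609443 ≈ 0.9505437). Hence R_3(8) > 156, i.e. R_3(8) ≥ 157.

Largest n = 156; hence R_3(8) > 156.


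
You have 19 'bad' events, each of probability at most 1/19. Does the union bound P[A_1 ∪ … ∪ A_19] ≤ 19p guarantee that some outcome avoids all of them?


Union bound: P[∪_{i=1}^{19} A_i] ≤ Σ_i P[A_i] ≤ 19·p = 19·(1/19) = 1.
Numerically: 1 ≈ 1.000000.
Is 1 < 1? NO.
Since the bound 1 is ≥ 1, the union bound is uninformative here; it does NOT by itself certify existence.

19·p = 1 ≈ 1.000000; existence NOT certified by the union bound.


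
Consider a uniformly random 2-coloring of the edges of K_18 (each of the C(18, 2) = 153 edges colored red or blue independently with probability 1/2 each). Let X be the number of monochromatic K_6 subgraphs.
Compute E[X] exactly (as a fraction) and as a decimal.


Let X = Σ_S X_S over the C(18, 6) = 18564 subsets S of size 6, where X_S = 1 if the K_6 on S is monochromatic.
For a fixed S, the K_6 on S has C(6, 2) = 15 edges. P[all 15 edges red] = (1/2)^15, and likewise for blue, so P[monochromatic] = 2·(1/2)^15 = 2^{1 − 15} = 1/16384.
By linearity of expectation: E[X] = C(18, 6) · 2^{1 − 15} = 18564 · 1/16384 = 4641/4096.
Numerically: E[X] ≈ 1.13306.

E[X] = C(18,6)·2^(1−C(6,2)) = 4641/4096 ≈ 1.13306.


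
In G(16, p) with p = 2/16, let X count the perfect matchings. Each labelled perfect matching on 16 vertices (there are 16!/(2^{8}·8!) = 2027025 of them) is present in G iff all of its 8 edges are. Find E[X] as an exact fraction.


K_16 has 16!/(2^{8}·8!) = 2027025 labelled perfect matchings.
For each such perfect matching H, let X_H = 1 if all 8 edges of H are present in G. Then P[X_H = 1] = p^{8} = (1/8)^{8} = 1/16777216.
By linearity: E[X] = Σ_H E[X_H] = 2027025 · p^{8} = 2027025 · 1/16777216 = 2027025/16777216.
Numerically: E[X] ≈ 0.1208.

E[X] = 2027025 · (1/8)^{8} = 2027025/16777216 ≈ 0.1208.


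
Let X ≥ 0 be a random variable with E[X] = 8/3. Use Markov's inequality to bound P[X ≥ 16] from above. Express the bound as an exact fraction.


μ = E[X] = 8/3, a = 16.
Markov: P[X ≥ 16] ≤ μ/a = (8/3)/16 = 1/6.
Numerically: ≈ 0.16667.
(Since a = 16 > μ = 2.66667, the bound 1/6 is < 1 and informative.)

P[X ≥ 16] ≤ 1/6 ≈ 0.16667.


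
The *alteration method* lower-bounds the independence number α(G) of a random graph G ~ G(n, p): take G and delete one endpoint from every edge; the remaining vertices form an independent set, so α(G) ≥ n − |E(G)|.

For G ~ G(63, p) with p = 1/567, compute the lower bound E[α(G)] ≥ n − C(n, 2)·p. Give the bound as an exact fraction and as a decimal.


E[|E(G)|] = C(63, 2)·p = 1953 · (1/567) = 31/9.
E[α(G)] ≥ n − E[|E(G)|] = 63 − 31/9 = 536/9.
Numerically: ≈ 59.556.
(This is only a lower bound; the true E[α(G)] may be larger.)

E[α(G)] ≥ 536/9 ≈ 59.556.


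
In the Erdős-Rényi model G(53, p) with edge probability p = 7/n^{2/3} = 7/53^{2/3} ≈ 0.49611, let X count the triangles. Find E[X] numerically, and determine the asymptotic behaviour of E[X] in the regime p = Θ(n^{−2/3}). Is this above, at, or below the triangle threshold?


Number of potential triangles: C(53, 3) = 23426.
Each occurs with probability p³ ≈ (0.49611)³ ≈ 1.2210751e-01.
By linearity: E[X] = C(53, 3)·p³ ≈ 23426 · 1.2210751e-01 ≈ 2860.49057.
Since α = 2/3 < 1, p = c/n^{2/3} ≫ 1/n is above the triangle threshold p ~ 1/n. Asymptotically E[X] ~ (c³/6)·n^{3(1−α)} = (7³/6)·n^{1} → ∞; triangles are abundant w.h.p.

E[X] ≈ 2860.49057; in regime p = Θ(1/n^{2/3}) E[X] diverges (above the triangle threshold p ~ 1/n).


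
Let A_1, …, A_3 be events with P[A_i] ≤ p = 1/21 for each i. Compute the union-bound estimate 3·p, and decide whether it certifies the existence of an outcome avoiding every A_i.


Union bound: P[∪_{i=1}^{3} A_i] ≤ Σ_i P[A_i] ≤ 3·p = 3·(1/21) = 1/7.
Numerically: 1/7 ≈ 0.14286.
Is 1/7 < 1? YES.
Since P[∪ A_i] ≤ 1/7 < 1, the complement has P[∩ A_i^c] ≥ 1 − 1/7 = 6/7 > 0, so some outcome avoids every A_i.

3·p = 1/7 ≈ 0.14286; existence CERTIFIED by the union bound.


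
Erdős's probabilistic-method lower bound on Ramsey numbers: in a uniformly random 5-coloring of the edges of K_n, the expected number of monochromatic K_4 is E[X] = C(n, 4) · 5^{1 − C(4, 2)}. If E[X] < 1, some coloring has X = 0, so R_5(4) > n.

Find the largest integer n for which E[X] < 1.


We need C(n, 4) · 5^{1 − 6} < 1, i.e. C(n, 4) < 5^{6 − 1} = 3125.
Check values of n near the boundary:
  n = 14: C(14, 4) = 1001; 1001 < 3125? YES
  n = 15: C(15, 4) = 1365; 1365 < 3125? YES
  n = 16: C(16, 4) = 1820; 1820 < 3125? YES
  n = 17: C(17, 4) = 2380; 2380 < 3125? YES
  n = 18: C(18, 4) = 3060; 3060 < 3125? YES
  n = 19: C(19, 4) = 3876; 3876 < 3125? NO
  n = 20: C(20, 4) = 4845; 4845 < 3125? NO
The largest n with C(n, 4) < 3125 is n = 18 (where E[X] = 612/625 ≈ 0.9792000). Hence R_5(4) > 18, i.e. R_5(4) ≥ 19.

Largest n = 18; hence R_5(4) > 18.


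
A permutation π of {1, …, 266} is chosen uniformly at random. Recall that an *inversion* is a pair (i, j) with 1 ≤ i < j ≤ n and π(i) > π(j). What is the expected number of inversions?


Write X = Σ X_I over the C(266, 2) = 35245 pairs i < j, with X_I the indicator of one inversion.
There are 35245 indicators.
For each fixed pair i < j, the values π(i) and π(j) are two distinct elements of {1, …, 266} in uniformly random order; by symmetry P[π(i) > π(j)] = 1/2.
By linearity: E[X] = 35245 · (1/2) = C(266, 2) · (1/2) = 35245/2 = 35245/2 ≈ 17622.50000.

E[X] = 35245/2 = 17622.50000.


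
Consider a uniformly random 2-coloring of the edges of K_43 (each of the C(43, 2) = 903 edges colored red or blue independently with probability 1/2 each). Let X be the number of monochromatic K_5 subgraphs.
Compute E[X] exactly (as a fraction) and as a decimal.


Let X = Σ_S X_S over the C(43, 5) = 962598 subsets S of size 5, where X_S = 1 if the K_5 on S is monochromatic.
For a fixed S, the K_5 on S has C(5, 2) = 10 edges. P[all 10 edges red] = (1/2)^10, and likewise for blue, so P[monochromatic] = 2·(1/2)^10 = 2^{1 − 10} = 1/512.
By linearity of expectation: E[X] = C(43, 5) · 2^{1 − 10} = 962598 · 1/512 = 481299/256.
Numerically: E[X] ≈ 1880.07422.

E[X] = C(43,5)·2^(1−C(5,2)) = 481299/256 ≈ 1880.07422.


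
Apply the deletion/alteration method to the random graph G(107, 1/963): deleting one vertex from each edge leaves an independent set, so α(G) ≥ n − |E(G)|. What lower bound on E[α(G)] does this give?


E[|E(G)|] = C(107, 2)·p = 5671 · (1/963) = 53/9.
E[α(G)] ≥ n − E[|E(G)|] = 107 − 53/9 = 910/9.
Numerically: ≈ 101.111.
(This is only a lower bound; the true E[α(G)] may be larger.)

E[α(G)] ≥ 910/9 ≈ 101.111.


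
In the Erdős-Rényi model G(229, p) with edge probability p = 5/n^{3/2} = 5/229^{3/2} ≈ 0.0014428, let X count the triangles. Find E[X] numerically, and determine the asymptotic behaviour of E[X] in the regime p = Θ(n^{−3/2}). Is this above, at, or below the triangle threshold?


Number of potential triangles: C(229, 3) = 1975354.
Each occurs with probability p³ ≈ (0.0014428)³ ≈ 3.0036570e-09.
By linearity: E[X] = C(229, 3)·p³ ≈ 1975354 · 3.0036570e-09 ≈ 0.00593.
Since α = 3/2 > 1, p = c/n^{3/2} = o(1/n) is below the triangle threshold p ~ 1/n. Asymptotically E[X] ~ (c³/6)·n^{3(1−α)} = (5³/6)·n^{-1.5} → 0, so by Markov's inequality G has no triangles w.h.p.

E[X] ≈ 0.00593; in regime p = Θ(1/n^{3/2}) E[X] tends to 0 (below the triangle threshold p ~ 1/n).


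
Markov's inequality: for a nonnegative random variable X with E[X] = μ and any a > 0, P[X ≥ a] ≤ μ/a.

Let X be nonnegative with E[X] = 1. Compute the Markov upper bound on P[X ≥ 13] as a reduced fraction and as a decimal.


μ = E[X] = 1, a = 13.
Markov: P[X ≥ 13] ≤ μ/a = (1)/13 = 1/13.
Numerically: ≈ 0.077.
(Since a = 13 > μ = 1.000, the bound 1/13 is < 1 and informative.)

P[X ≥ 13] ≤ 1/13 ≈ 0.077.


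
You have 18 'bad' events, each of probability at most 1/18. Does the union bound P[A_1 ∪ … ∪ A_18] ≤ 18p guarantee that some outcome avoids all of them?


Union bound: P[∪_{i=1}^{18} A_i] ≤ Σ_i P[A_i] ≤ 18·p = 18·(1/18) = 1.
Numerically: 1 ≈ 1.00000.
Is 1 < 1? NO.
Since the bound 1 is ≥ 1, the union bound is uninformative here; it does NOT by itself certify existence.

18·p = 1 ≈ 1.00000; existence NOT certified by the union bound.


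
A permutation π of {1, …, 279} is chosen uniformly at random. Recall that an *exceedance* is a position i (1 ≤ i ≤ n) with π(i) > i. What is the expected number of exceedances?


Write X = Σ_{i=1}^{279} X_i, where X_i = 1_{π(i) > i}.
For each fixed i, π(i) is uniform over {1, …, 279} (marginal of a uniform permutation), so P[π(i) > i] = (n − i)/n. Summing: Σ_{i=1}^{279} (n − i)/n = (0 + 1 + … + 278)/279 = 279(279 − 1)/(2·279) = (279 − 1)/2.
Hence E[X] = Σ_{i=1}^{279} (279 − i)/279 = 139 ≈ 139.000000.

E[X] = 139 = 139.000000.


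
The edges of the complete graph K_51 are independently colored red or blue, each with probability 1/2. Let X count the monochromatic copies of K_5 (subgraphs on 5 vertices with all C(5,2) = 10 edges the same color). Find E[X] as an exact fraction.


Let X = Σ_S X_S over the C(51, 5) = 2349060 subsets S of size 5, where X_S = 1 if the K_5 on S is monochromatic.
For a fixed S, the K_5 on S has C(5, 2) = 10 edges. P[all 10 edges red] = (1/2)^10, and likewise for blue, so P[monochromatic] = 2·(1/2)^10 = 2^{1 − 10} = 1/512.
Summing: E[X] = C(51, 5) · 2^{1 − 10} = 2349060 · 1/512 = 587265/128.
Numerically: E[X] ≈ 4588.007812.

E[X] = C(51,5)·2^(1−C(5,2)) = 587265/128 ≈ 4588.007812.


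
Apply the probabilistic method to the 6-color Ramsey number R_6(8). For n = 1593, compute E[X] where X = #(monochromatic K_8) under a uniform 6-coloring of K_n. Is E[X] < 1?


E[X] = C(1593, 8) · 6^{1 − 28} = 1010555394551193970323 · 6^{−27} = 1010555394551193970323/1023490369077469249536.
As a reduced fraction: E[X] = 37427977575970147049/37907050706572935168 ≈ 0.987362.
Is E[X] < 1? YES.
Since E[X] < 1, there exists a 6-coloring of K_{1593} with no monochromatic K_8; hence R_6(8) > 1593.

E[X] = 37427977575970147049/37907050706572935168 ≈ 0.987362; E[X] < 1, so R_6(8) > 1593.


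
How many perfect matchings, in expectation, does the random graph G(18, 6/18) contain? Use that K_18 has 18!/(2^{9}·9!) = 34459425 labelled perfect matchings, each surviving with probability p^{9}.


K_18 has 18!/(2^{9}·9!) = 34459425 labelled perfect matchings.
For each such perfect matching H, let X_H = 1 if all 9 edges of H are present in G. Then P[X_H = 1] = p^{9} = (1/3)^{9} = 1/19683.
By linearity: E[X] = Σ_H E[X_H] = 34459425 · p^{9} = 34459425 · 1/19683 = 425425/243.
Numerically: E[X] ≈ 1751.

E[X] = 34459425 · (1/3)^{9} = 425425/243 ≈ 1751.


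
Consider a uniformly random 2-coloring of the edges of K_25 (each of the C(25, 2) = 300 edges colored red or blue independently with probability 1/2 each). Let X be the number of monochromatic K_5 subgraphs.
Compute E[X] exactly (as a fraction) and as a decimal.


Let X = Σ_S X_S over the C(25, 5) = 53130 subsets S of size 5, where X_S = 1 if the K_5 on S is monochromatic.
For a fixed S, the K_5 on S has C(5, 2) = 10 edges. P[all 10 edges red] = (1/2)^10, and likewise for blue, so P[monochromatic] = 2·(1/2)^10 = 2^{1 − 10} = 1/512.
Summing: E[X] = C(25, 5) · 2^{1 − 10} = 53130 · 1/512 = 26565/256.
Numerically: E[X] ≈ 103.770.

E[X] = C(25,5)·2^(1−C(5,2)) = 26565/256 ≈ 103.770.


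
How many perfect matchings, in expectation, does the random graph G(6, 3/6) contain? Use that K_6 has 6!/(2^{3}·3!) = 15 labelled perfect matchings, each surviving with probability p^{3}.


K_6 has 6!/(2^{3}·3!) = 15 labelled perfect matchings.
For each such perfect matching H, let X_H = 1 if all 3 edges of H are present in G. Then P[X_H = 1] = p^{3} = (1/2)^{3} = 1/8.
By linearity: E[X] = Σ_H E[X_H] = 15 · p^{3} = 15 · 1/8 = 15/8.
Numerically: E[X] ≈ 1.88.

E[X] = 15 · (1/2)^{3} = 15/8 ≈ 1.88.


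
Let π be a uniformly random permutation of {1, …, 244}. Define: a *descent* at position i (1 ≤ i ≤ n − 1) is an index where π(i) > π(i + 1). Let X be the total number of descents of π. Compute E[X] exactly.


Write X = Σ X_I over i = 1, …, 243, with X_I the indicator of one descent.
There are 243 indicators.
For each fixed i, the pair (π(i), π(i+1)) is a uniformly random ordered pair of distinct values from {1, …, 244}; by symmetry P[π(i) > π(i+1)] = 1/2.
By linearity: E[X] = 243 · (1/2) = (244 − 1) · (1/2) = 243/2 ≈ 121.500000.

E[X] = 243/2 = 121.500000.


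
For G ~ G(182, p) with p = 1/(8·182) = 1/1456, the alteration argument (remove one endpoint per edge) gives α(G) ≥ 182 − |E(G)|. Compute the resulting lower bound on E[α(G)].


E[|E(G)|] = C(182, 2)·p = 16471 · (1/1456) = 181/16.
E[α(G)] ≥ n − E[|E(G)|] = 182 − 181/16 = 2731/16.
Numerically: ≈ 170.687500.
(This is only a lower bound; the true E[α(G)] may be larger.)

E[α(G)] ≥ 2731/16 ≈ 170.687500.


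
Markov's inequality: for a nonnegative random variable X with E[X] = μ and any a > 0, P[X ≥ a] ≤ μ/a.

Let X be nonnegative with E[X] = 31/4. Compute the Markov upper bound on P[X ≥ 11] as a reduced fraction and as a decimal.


μ = E[X] = 31/4, a = 11.
Markov: P[X ≥ 11] ≤ μ/a = (31/4)/11 = 31/44.
Numerically: ≈ 0.705.
(Since a = 11 > μ = 7.750, the bound 31/44 is < 1 and informative.)

P[X ≥ 11] ≤ 31/44 ≈ 0.705.


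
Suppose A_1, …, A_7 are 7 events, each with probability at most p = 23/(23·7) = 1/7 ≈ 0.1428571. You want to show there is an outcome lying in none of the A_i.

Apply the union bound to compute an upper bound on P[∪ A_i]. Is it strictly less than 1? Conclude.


Union bound: P[∪_{i=1}^{7} A_i] ≤ Σ_i P[A_i] ≤ 7·p = 7·(1/7) = 1.
Numerically: 1 ≈ 1.0000000.
Is 1 < 1? NO.
Since the bound 1 is ≥ 1, the union bound is uninformative here; it does NOT by itself certify existence.

7·p = 1 ≈ 1.0000000; existence NOT certified by the union bound.


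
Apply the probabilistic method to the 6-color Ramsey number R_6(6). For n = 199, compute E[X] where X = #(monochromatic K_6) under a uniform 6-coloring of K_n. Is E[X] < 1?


E[X] = C(199, 6) · 6^{1 − 15} = 79936367511 · 6^{−14} = 79936367511/78364164096.
As a reduced fraction: E[X] = 26645455837/26121388032 ≈ 1.020.
Is E[X] < 1? NO.
Since E[X] ≥ 1, the first-moment bound is inconclusive at n = 199; it does NOT by itself certify R_6(6) > 199.

E[X] = 26645455837/26121388032 ≈ 1.020; E[X] ≥ 1; first-moment method inconclusive here.


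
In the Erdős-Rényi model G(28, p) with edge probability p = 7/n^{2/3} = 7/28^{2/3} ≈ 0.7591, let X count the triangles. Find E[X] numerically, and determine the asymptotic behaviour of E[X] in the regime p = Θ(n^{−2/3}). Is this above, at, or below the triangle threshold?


Number of potential triangles: C(28, 3) = 3276.
Each occurs with probability p³ ≈ (0.7591)³ ≈ 4.375000e-01.
By linearity: E[X] = C(28, 3)·p³ ≈ 3276 · 4.375000e-01 ≈ 1433.2500.
Since α = 2/3 < 1, p = c/n^{2/3} ≫ 1/n is above the triangle threshold p ~ 1/n. Asymptotically E[X] ~ (c³/6)·n^{3(1−α)} = (7³/6)·n^{1} → ∞; triangles are abundant w.h.p.

E[X] ≈ 1433.2500; in regime p = Θ(1/n^{2/3}) E[X] diverges (above the triangle threshold p ~ 1/n).


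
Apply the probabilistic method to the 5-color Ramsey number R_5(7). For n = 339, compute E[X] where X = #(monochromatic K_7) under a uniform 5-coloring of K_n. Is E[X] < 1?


E[X] = C(339, 7) · 5^{1 − 21} = 95915887062372 · 5^{−20} = 95915887062372/95367431640625.
As a reduced fraction: E[X] = 95915887062372/95367431640625 ≈ 1.00575.
Is E[X] < 1? NO.
Since E[X] ≥ 1, the first-moment bound is inconclusive at n = 339; it does NOT by itself certify R_5(7) > 339.

E[X] = 95915887062372/95367431640625 ≈ 1.00575; E[X] ≥ 1; first-moment method inconclusive here.


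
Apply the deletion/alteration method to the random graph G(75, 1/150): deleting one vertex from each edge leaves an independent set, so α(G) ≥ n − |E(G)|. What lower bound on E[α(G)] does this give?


E[|E(G)|] = C(75, 2)·p = 2775 · (1/150) = 37/2.
E[α(G)] ≥ n − E[|E(G)|] = 75 − 37/2 = 113/2.
Numerically: ≈ 56.50000.
(This is only a lower bound; the true E[α(G)] may be larger.)

E[α(G)] ≥ 113/2 ≈ 56.50000.


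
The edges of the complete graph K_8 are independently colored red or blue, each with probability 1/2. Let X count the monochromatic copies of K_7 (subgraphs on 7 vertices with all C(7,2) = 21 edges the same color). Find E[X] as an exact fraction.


Let X = Σ_S X_S over the C(8, 7) = 8 subsets S of size 7, where X_S = 1 if the K_7 on S is monochromatic.
For a fixed S, the K_7 on S has C(7, 2) = 21 edges. P[all 21 edges red] = (1/2)^21, and likewise for blue, so P[monochromatic] = 2·(1/2)^21 = 2^{1 − 21} = 1/1048576.
By linearity of expectation: E[X] = C(8, 7) · 2^{1 − 21} = 8 · 1/1048576 = 1/131072.
Numerically: E[X] ≈ 0.0000.

E[X] = C(8,7)·2^(1−C(7,2)) = 1/131072 ≈ 0.0000.


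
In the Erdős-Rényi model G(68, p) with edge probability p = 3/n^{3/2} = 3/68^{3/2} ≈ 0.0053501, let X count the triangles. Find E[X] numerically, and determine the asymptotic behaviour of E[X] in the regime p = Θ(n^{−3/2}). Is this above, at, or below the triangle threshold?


Number of potential triangles: C(68, 3) = 50116.
Each occurs with probability p³ ≈ (0.0053501)³ ≈ 1.5313472e-07.
By linearity: E[X] = C(68, 3)·p³ ≈ 50116 · 1.5313472e-07 ≈ 0.00767.
Since α = 3/2 > 1, p = c/n^{3/2} = o(1/n) is below the triangle threshold p ~ 1/n. Asymptotically E[X] ~ (c³/6)·n^{3(1−α)} = (3³/6)·n^{-1.5} → 0, so by Markov's inequality G has no triangles w.h.p.

E[X] ≈ 0.00767; in regime p = Θ(1/n^{3/2}) E[X] tends to 0 (below the triangle threshold p ~ 1/n).


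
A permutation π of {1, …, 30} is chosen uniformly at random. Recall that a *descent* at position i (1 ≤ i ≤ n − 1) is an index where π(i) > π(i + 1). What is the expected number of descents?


Write X = Σ X_I over i = 1, …, 29, with X_I the indicator of one descent.
There are 29 indicators.
For each fixed i, the pair (π(i), π(i+1)) is a uniformly random ordered pair of distinct values from {1, …, 30}; by symmetry P[π(i) > π(i+1)] = 1/2.
By linearity: E[X] = 29 · (1/2) = (30 − 1) · (1/2) = 29/2 ≈ 14.500.

E[X] = 29/2 = 14.500.


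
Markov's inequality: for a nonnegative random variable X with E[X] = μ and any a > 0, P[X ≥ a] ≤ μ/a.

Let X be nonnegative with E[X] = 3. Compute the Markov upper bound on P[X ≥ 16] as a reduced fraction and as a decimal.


μ = E[X] = 3, a = 16.
Markov: P[X ≥ 16] ≤ μ/a = (3)/16 = 3/16.
Numerically: ≈ 0.188.
(Since a = 16 > μ = 3.000, the bound 3/16 is < 1 and informative.)

P[X ≥ 16] ≤ 3/16 ≈ 0.188.


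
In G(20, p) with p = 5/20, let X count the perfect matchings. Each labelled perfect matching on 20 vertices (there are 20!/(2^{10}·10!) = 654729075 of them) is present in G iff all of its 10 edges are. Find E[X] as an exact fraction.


K_20 has 20!/(2^{10}·10!) = 654729075 labelled perfect matchings.
For each such perfect matching H, let X_H = 1 if all 10 edges of H are present in G. Then P[X_H = 1] = p^{10} = (1/4)^{10} = 1/1048576.
By linearity: E[X] = Σ_H E[X_H] = 654729075 · p^{10} = 654729075 · 1/1048576 = 654729075/1048576.
Numerically: E[X] ≈ 624.4.

E[X] = 654729075 · (1/4)^{10} = 654729075/1048576 ≈ 624.4.


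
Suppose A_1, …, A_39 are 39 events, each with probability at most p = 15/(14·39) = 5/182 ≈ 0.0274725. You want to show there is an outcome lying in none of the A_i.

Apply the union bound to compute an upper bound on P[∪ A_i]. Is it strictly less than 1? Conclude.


Union bound: P[∪_{i=1}^{39} A_i] ≤ Σ_i P[A_i] ≤ 39·p = 39·(5/182) = 15/14.
Numerically: 15/14 ≈ 1.0714286.
Is 15/14 < 1? NO.
Since the bound 15/14 is ≥ 1, the union bound is uninformative here; it does NOT by itself certify existence.

39·p = 15/14 ≈ 1.0714286; existence NOT certified by the union bound.


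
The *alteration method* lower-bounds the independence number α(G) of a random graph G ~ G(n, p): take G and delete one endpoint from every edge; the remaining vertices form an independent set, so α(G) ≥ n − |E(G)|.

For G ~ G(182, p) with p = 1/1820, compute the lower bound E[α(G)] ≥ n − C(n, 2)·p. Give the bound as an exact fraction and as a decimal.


E[|E(G)|] = C(182, 2)·p = 16471 · (1/1820) = 181/20.
E[α(G)] ≥ n − E[|E(G)|] = 182 − 181/20 = 3459/20.
Numerically: ≈ 172.95000.
(This is only a lower bound; the true E[α(G)] may be larger.)

E[α(G)] ≥ 3459/20 ≈ 172.95000.


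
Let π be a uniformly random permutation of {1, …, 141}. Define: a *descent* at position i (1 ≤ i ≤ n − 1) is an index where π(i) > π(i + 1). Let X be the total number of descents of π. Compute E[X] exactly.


Write X = Σ X_I over i = 1, …, 140, with X_I the indicator of one descent.
There are 140 indicators.
For each fixed i, the pair (π(i), π(i+1)) is a uniformly random ordered pair of distinct values from {1, …, 141}; by symmetry P[π(i) > π(i+1)] = 1/2.
By linearity: E[X] = 140 · (1/2) = (141 − 1) · (1/2) = 70 ≈ 70.0000.

E[X] = 70 = 70.0000.


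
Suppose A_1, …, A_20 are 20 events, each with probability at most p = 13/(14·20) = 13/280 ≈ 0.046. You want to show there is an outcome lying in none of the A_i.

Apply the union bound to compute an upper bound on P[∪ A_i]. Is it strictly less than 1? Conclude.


Union bound: P[∪_{i=1}^{20} A_i] ≤ Σ_i P[A_i] ≤ 20·p = 20·(13/280) = 13/14.
Numerically: 13/14 ≈ 0.929.
Is 13/14 < 1? YES.
Since P[∪ A_i] ≤ 13/14 < 1, the complement has P[∩ A_i^c] ≥ 1 − 13/14 = 1/14 > 0, so some outcome avoids every A_i.

20·p = 13/14 ≈ 0.929; existence CERTIFIED by the union bound.


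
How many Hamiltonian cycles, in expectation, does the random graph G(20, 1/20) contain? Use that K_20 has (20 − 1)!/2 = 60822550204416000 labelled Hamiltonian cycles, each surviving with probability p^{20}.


K_20 has (20 − 1)!/2 = 60822550204416000 labelled Hamiltonian cycles.
For each such Hamiltonian cycle H, let X_H = 1 if all 20 edges of H are present in G. Then P[X_H = 1] = p^{20} = (1/20)^{20} = 1/104857600000000000000000000.
By linearity: E[X] = Σ_H E[X_H] = 60822550204416000 · p^{20} = 60822550204416000 · 1/104857600000000000000000000 = 14849255421/25600000000000000000.
Numerically: E[X] ≈ 5.8005e-10.

E[X] = 60822550204416000 · (1/20)^{20} = 14849255421/25600000000000000000 ≈ 5.8005e-10.


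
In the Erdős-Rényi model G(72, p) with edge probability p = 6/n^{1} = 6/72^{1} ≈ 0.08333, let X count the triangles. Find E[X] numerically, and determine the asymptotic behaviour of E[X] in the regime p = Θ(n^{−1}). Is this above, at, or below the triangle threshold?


Number of potential triangles: C(72, 3) = 59640.
Each occurs with probability p³ ≈ (0.08333)³ ≈ 5.787037e-04.
By linearity: E[X] = C(72, 3)·p³ ≈ 59640 · 5.787037e-04 ≈ 34.5139.
Here α = 1, so p = 6/n is exactly at the triangle threshold p ~ 1/n. Asymptotically E[X] → c³/6 = 6³/6 = 36 ≈ 36.0000, a bounded constant. In this regime the triangle count is asymptotically Poisson(c³/6).

E[X] ≈ 34.5139; in regime p = Θ(1/n^{1}) E[X] stays bounded (at the triangle threshold p ~ 1/n).


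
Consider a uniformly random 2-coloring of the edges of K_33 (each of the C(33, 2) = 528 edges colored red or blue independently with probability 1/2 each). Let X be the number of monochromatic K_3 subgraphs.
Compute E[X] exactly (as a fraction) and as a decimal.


Let X = Σ_S X_S over the C(33, 3) = 5456 subsets S of size 3, where X_S = 1 if the K_3 on S is monochromatic.
For a fixed S, the K_3 on S has C(3, 2) = 3 edges. P[all 3 edges red] = (1/2)^3, and likewise for blue, so P[monochromatic] = 2·(1/2)^3 = 2^{1 − 3} = 1/4.
By linearity of expectation: E[X] = C(33, 3) · 2^{1 − 3} = 5456 · 1/4 = 1364.
Numerically: E[X] ≈ 1364.000000.

E[X] = C(33,3)·2^(1−C(3,2)) = 1364 ≈ 1364.000000.


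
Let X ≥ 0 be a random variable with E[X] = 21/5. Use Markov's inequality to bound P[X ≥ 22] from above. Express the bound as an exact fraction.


μ = E[X] = 21/5, a = 22.
Markov: P[X ≥ 22] ≤ μ/a = (21/5)/22 = 21/110.
Numerically: ≈ 0.190909.
(Since a = 22 > μ = 4.200000, the bound 21/110 is < 1 and informative.)

P[X ≥ 22] ≤ 21/110 ≈ 0.190909.


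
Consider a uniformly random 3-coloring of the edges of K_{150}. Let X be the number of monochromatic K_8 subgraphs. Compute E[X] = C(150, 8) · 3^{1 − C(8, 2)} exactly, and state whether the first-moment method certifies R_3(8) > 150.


E[X] = C(150, 8) · 3^{1 − 28} = 5257211409450 · 3^{−27} = 5257211409450/7625597484987.
As a reduced fraction: E[X] = 584134601050/847288609443 ≈ 0.689.
Is E[X] < 1? YES.
Since E[X] < 1, there exists a 3-coloring of K_{150} with no monochromatic K_8; hence R_3(8) > 150.

E[X] = 584134601050/847288609443 ≈ 0.689; E[X] < 1, so R_3(8) > 150.


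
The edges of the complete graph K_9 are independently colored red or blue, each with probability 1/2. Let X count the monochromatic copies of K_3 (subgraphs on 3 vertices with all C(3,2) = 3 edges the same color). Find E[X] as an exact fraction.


Let X = Σ_S X_S over the C(9, 3) = 84 subsets S of size 3, where X_S = 1 if the K_3 on S is monochromatic.
For a fixed S, the K_3 on S has C(3, 2) = 3 edges. P[all 3 edges red] = (1/2)^3, and likewise for blue, so P[monochromatic] = 2·(1/2)^3 = 2^{1 − 3} = 1/4.
By linearity: E[X] = C(9, 3) · 2^{1 − 3} = 84 · 1/4 = 21.
Numerically: E[X] ≈ 21.00000.

E[X] = C(9,3)·2^(1−C(3,2)) = 21 ≈ 21.00000.


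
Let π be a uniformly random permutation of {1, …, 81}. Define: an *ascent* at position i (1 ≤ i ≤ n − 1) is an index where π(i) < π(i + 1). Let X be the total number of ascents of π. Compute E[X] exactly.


Write X = Σ X_I over i = 1, …, 80, with X_I the indicator of one ascent.
There are 80 indicators.
For each fixed i, the pair (π(i), π(i+1)) is a uniformly random ordered pair of distinct values from {1, …, 81}; by symmetry P[π(i) < π(i+1)] = 1/2.
By linearity: E[X] = 80 · (1/2) = (81 − 1) · (1/2) = 40 ≈ 40.0000.

E[X] = 40 = 40.0000.


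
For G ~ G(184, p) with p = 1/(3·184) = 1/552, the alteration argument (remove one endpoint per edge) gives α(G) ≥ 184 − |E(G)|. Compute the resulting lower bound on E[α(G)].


E[|E(G)|] = C(184, 2)·p = 16836 · (1/552) = 61/2.
E[α(G)] ≥ n − E[|E(G)|] = 184 − 61/2 = 307/2.
Numerically: ≈ 153.500.
(This is only a lower bound; the true E[α(G)] may be larger.)

E[α(G)] ≥ 307/2 ≈ 153.500.


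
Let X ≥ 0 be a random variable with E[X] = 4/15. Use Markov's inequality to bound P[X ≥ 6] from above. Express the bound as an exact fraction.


μ = E[X] = 4/15, a = 6.
Markov: P[X ≥ 6] ≤ μ/a = (4/15)/6 = 2/45.
Numerically: ≈ 0.044.
(Since a = 6 > μ = 0.267, the bound 2/45 is < 1 and informative.)

P[X ≥ 6] ≤ 2/45 ≈ 0.044.


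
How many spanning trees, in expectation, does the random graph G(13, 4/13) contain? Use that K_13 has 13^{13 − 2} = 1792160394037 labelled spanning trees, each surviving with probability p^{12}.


K_13 has 13^{13 − 2} = 1792160394037 labelled spanning trees.
For each such spanning tree H, let X_H = 1 if all 12 edges of H are present in G. Then P[X_H = 1] = p^{12} = (4/13)^{12} = 16777216/23298085122481.
By linearity of expectation: E[X] = Σ_H E[X_H] = 1792160394037 · p^{12} = 1792160394037 · 16777216/23298085122481 = 16777216/13.
Numerically: E[X] ≈ 1.291e+06.

E[X] = 1792160394037 · (4/13)^{12} = 16777216/13 ≈ 1.291e+06.


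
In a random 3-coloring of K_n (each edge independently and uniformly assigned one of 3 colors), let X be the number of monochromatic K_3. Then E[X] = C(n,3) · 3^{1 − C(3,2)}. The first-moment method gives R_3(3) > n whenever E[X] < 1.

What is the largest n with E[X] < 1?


We need C(n, 3) · 3^{1 − 3} < 1, i.e. C(n, 3) < 3^{3 − 1} = 9.
Check values of n near the boundary:
  n = 3: C(3, 3) = 1; 1 < 9? YES
  n = 4: C(4, 3) = 4; 4 < 9? YES
  n = 5: C(5, 3) = 10; 10 < 9? NO
  n = 6: C(6, 3) = 20; 20 < 9? NO
The largest n with C(n, 3) < 9 is n = 4 (where E[X] = 4/9 ≈ 0.4444). Hence R_3(3) > 4, i.e. R_3(3) ≥ 5.

Largest n = 4; hence R_3(3) > 4.


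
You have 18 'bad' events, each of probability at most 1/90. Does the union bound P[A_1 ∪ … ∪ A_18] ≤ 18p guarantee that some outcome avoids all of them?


Union bound: P[∪_{i=1}^{18} A_i] ≤ Σ_i P[A_i] ≤ 18·p = 18·(1/90) = 1/5.
Numerically: 1/5 ≈ 0.200.
Is 1/5 < 1? YES.
Since P[∪ A_i] ≤ 1/5 < 1, the complement has P[∩ A_i^c] ≥ 1 − 1/5 = 4/5 > 0, so some outcome avoids every A_i.

18·p = 1/5 ≈ 0.200; existence CERTIFIED by the union bound.


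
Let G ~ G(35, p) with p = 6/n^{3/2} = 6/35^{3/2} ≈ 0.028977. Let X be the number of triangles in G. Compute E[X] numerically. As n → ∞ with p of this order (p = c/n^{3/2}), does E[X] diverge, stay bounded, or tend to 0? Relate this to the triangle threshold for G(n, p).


Number of potential triangles: C(35, 3) = 6545.
Each occurs with probability p³ ≈ (0.028977)³ ≈ 2.4330305e-05.
By linearity: E[X] = C(35, 3)·p³ ≈ 6545 · 2.4330305e-05 ≈ 0.15924.
Since α = 3/2 > 1, p = c/n^{3/2} = o(1/n) is below the triangle threshold p ~ 1/n. Asymptotically E[X] ~ (c³/6)·n^{3(1−α)} = (6³/6)·n^{-1.5} → 0, so by Markov's inequality G has no triangles w.h.p.

E[X] ≈ 0.15924; in regime p = Θ(1/n^{3/2}) E[X] tends to 0 (below the triangle threshold p ~ 1/n).


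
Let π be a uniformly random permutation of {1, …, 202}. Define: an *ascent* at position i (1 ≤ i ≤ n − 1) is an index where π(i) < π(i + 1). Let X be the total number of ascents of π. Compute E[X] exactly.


Write X = Σ X_I over i = 1, …, 201, with X_I the indicator of one ascent.
There are 201 indicators.
For each fixed i, the pair (π(i), π(i+1)) is a uniformly random ordered pair of distinct values from {1, …, 202}; by symmetry P[π(i) < π(i+1)] = 1/2.
By linearity: E[X] = 201 · (1/2) = (202 − 1) · (1/2) = 201/2 ≈ 100.500.

E[X] = 201/2 = 100.500.


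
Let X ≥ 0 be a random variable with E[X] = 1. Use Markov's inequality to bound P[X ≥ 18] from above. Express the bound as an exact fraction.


μ = E[X] = 1, a = 18.
Markov: P[X ≥ 18] ≤ μ/a = (1)/18 = 1/18.
Numerically: ≈ 0.056.
(Since a = 18 > μ = 1.000, the bound 1/18 is < 1 and informative.)

P[X ≥ 18] ≤ 1/18 ≈ 0.056.


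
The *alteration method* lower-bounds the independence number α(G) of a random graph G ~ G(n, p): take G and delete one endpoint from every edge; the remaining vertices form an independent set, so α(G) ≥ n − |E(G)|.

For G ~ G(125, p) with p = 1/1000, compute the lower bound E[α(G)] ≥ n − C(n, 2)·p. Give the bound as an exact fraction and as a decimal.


E[|E(G)|] = C(125, 2)·p = 7750 · (1/1000) = 31/4.
E[α(G)] ≥ n − E[|E(G)|] = 125 − 31/4 = 469/4.
Numerically: ≈ 117.2500.
(This is only a lower bound; the true E[α(G)] may be larger.)

E[α(G)] ≥ 469/4 ≈ 117.2500.


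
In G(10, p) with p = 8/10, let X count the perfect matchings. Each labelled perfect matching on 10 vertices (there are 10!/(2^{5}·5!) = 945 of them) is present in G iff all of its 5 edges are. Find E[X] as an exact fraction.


K_10 has 10!/(2^{5}·5!) = 945 labelled perfect matchings.
For each such perfect matching H, let X_H = 1 if all 5 edges of H are present in G. Then P[X_H = 1] = p^{5} = (4/5)^{5} = 1024/3125.
By linearity of expectation: E[X] = Σ_H E[X_H] = 945 · p^{5} = 945 · 1024/3125 = 193536/625.
Numerically: E[X] ≈ 310.

E[X] = 945 · (4/5)^{5} = 193536/625 ≈ 310.
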